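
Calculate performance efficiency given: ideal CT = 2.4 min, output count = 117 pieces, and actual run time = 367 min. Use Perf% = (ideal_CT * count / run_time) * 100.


Formula: Performance = (Ideal CT * Total Count) / Run Time * 100
Ideal output time = 2.4 * 117 = 280.8 min
Performance = 280.8 / 367 * 100 = 76.5%

76.5%


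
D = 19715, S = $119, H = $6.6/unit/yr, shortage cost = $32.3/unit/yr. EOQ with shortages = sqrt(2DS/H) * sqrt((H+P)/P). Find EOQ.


Formula: EOQ* = sqrt(2DS/H) * sqrt((H+P)/P)
Base EOQ = sqrt(2*19715*119/6.6) = 843.17 units
Correction = sqrt((6.6+32.3)/32.3) = 1.09742
EOQ* = 843.17 * 1.09742 = 925.3 units

925.3 units


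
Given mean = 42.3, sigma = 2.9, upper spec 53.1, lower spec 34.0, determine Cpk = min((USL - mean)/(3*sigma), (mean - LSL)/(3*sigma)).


Cpu = (53.1 - 42.3) / (3 * 2.9) = 1.24
Cpl = (42.3 - 34.0) / (3 * 2.9) = 0.95
Cpk = min(1.24, 0.95) = 0.95

0.95


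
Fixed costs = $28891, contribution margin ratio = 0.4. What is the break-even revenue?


Formula: BER = Fixed Costs / Contribution Margin Ratio
BER = $28891 / 0.4
BER = $72227.50 (to the nearest cent)

$72227.50


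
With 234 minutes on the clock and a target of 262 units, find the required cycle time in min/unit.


Formula: CT = Available Time / Number of Units
CT = 234 min / 262 units
CT = 0.89 min/unit

0.89 min/unit


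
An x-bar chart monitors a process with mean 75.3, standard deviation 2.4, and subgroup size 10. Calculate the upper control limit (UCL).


UCL = 75.3 + 3 * 2.4 / sqrt(10)

77.58


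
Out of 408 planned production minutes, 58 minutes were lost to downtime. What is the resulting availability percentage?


Formula: Availability = (Planned Time - Downtime) / Planned Time * 100
Uptime = 408 - 58 = 350 min
Availability = 350 / 408 * 100 = 85.8%

85.8%


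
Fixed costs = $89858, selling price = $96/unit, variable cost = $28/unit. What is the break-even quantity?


Formula: BEQ = Fixed Costs / (Price - Variable Cost)
Contribution margin = $96 - $28 = $68/unit
BEQ = ceil($89858 / $68/unit) = ceil(1321.44) = 1322 units

1322 units


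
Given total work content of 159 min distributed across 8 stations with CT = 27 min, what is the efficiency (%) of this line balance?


Formula: Efficiency = Sum of Task Times / (N_stations * CT) * 100
Total station capacity = 8 stations * 27 min = 216 min
Efficiency = 159 / 216 * 100 = 73.6%

73.6%


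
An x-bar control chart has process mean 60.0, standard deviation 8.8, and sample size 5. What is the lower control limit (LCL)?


LCL = 60.0 - 3 * 8.8 / sqrt(5)

48.19


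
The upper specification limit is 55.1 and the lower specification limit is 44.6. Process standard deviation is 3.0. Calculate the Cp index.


Cp = (55.1 - 44.6) / (6 * 3.0)

0.58


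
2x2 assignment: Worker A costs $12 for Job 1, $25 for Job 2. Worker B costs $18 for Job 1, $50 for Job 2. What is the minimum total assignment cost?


Option 1: A->1 + B->2 = $12 + $50 = $62
Option 2: A->2 + B->1 = $25 + $18 = $43
Min cost = min($62, $43) = $43

$43


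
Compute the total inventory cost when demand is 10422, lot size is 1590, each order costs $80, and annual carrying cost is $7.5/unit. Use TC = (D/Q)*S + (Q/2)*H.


TC = 10422/1590 * 80 + 1590/2 * 7.5

$6486.88


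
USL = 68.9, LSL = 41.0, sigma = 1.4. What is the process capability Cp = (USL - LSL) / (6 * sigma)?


Cp = (68.9 - 41.0) / (6 * 1.4)

3.32


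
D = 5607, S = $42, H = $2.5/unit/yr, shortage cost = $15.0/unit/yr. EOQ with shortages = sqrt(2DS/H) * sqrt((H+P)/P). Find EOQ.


Formula: EOQ* = sqrt(2DS/H) * sqrt((H+P)/P)
Base EOQ = sqrt(2*5607*42/2.5) = 434.05 units
Correction = sqrt((2.5+15.0)/15.0) = 1.08012
EOQ* = 434.05 * 1.08012 = 468.8 units

468.8 units


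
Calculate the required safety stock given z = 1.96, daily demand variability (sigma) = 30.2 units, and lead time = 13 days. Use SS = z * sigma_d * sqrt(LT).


Formula: SS = z * sigma_d * sqrt(LT)
sqrt(LT) = sqrt(13) = 3.6056
SS = 1.96 * 30.2 * 3.6056
SS = 213.4 units

213.4 units


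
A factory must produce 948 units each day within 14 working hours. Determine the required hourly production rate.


Formula: Production Rate = Daily Demand / Available Hours
Rate = 948 units/day / 14 hours/day
Rate = 67.7 units/hour

67.7 units/hour


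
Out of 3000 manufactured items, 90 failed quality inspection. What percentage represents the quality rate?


Formula: Quality Rate = Good Pieces / Total Pieces * 100
Good pieces = 3000 - 90 = 2910
QR = 2910 / 3000 * 100 = 97.0%

97.0%


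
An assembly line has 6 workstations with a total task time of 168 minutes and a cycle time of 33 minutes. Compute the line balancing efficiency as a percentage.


Formula: Efficiency = Sum of Task Times / (N_stations * CT) * 100
Total station capacity = 6 stations * 33 min = 198 min
Efficiency = 168 / 198 * 100 = 84.8%

84.8%


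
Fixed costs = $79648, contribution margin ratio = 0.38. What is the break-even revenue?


Formula: BER = Fixed Costs / Contribution Margin Ratio
BER = $79648 / 0.38
BER = $209600.00 (to the nearest cent)

$209600.00


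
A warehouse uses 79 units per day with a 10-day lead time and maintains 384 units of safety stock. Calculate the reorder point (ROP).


Formula: ROP = (Daily Demand * Lead Time) + Safety Stock
Demand during lead time = 79 * 10 = 790 units
ROP = 790 + 384 = 1174 units

1174 units


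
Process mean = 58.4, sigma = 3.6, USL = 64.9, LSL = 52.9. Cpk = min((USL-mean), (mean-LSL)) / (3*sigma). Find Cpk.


Cpu = (64.9 - 58.4) / (3 * 3.6) = 0.6
Cpl = (58.4 - 52.9) / (3 * 3.6) = 0.51
Cpk = min(0.6, 0.51) = 0.51

0.51


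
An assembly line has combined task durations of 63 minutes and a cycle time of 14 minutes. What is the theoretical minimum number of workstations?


Formula: N_min = ceil(Sum of Task Times / Cycle Time)
N_min = ceil(63 min / 14 min) = ceil(4.5)
N_min = 5 stations

5


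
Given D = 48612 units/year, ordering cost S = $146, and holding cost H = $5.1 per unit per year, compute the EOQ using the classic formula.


Formula: EOQ = sqrt(2 * D * S / H)
Numerator: 2 * 48612 * 146 = 14194704
2DS/H = 14194704 / 5.1 = 2783275.3
EOQ = sqrt(2783275.3) = 1668.3 units

1668.3 units


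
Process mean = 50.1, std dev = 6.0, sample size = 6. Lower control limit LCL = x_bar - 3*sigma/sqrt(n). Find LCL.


LCL = 50.1 - 3 * 6.0 / sqrt(6)

42.75


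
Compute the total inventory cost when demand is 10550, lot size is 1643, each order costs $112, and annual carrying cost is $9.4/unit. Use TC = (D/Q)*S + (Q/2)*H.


TC = 10550/1643 * 112 + 1643/2 * 9.4

$8441.27


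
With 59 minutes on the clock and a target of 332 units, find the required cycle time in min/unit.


Formula: CT = Available Time / Number of Units
CT = 59 min / 332 units
CT = 0.18 min/unit

0.18 min/unit


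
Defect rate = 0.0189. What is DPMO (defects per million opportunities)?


DPMO = defect_rate * 1000000 = 0.0189 * 1000000

18900


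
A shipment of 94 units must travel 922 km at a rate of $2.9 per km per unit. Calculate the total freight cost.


TC = dist * cost * units = 922 * 2.9 * 94 = $251337.20

$251337.20


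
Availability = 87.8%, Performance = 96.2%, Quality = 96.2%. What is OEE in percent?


Formula: OEE = Availability * Performance * Quality / 10000
A * P = 87.8% * 96.2% / 100 = 84.46%
OEE = 84.46% * 96.2% / 100 = 81.3%

81.3%


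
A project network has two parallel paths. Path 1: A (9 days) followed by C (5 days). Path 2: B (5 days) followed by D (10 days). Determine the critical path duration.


Path 1 = 9 + 5 = 14 days
Path 2 = 5 + 10 = 15 days
Duration = max(14, 15) = 15 days

15 days


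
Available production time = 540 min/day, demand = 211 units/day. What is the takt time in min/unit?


Formula: Takt Time = Available Production Time / Customer Demand
Takt = 540 min/day / 211 units/day
Takt = 2.56 min/unit

2.56 min/unit


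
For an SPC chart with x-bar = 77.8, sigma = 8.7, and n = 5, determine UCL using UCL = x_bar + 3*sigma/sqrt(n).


UCL = 77.8 + 3 * 8.7 / sqrt(5)

89.47


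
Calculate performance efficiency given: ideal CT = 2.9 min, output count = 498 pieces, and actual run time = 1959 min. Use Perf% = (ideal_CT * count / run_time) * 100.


Formula: Performance = (Ideal CT * Total Count) / Run Time * 100
Ideal output time = 2.9 * 498 = 1444.2 min
Performance = 1444.2 / 1959 * 100 = 73.7%

73.7%


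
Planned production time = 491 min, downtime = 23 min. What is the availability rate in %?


Formula: Availability = (Planned Time - Downtime) / Planned Time * 100
Uptime = 491 - 23 = 468 min
Availability = 468 / 491 * 100 = 95.3%

95.3%


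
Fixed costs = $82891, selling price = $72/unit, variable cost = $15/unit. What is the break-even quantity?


Formula: BEQ = Fixed Costs / (Price - Variable Cost)
Contribution margin = $72 - $15 = $57/unit
BEQ = ceil($82891 / $57/unit) = ceil(1454.23) = 1455 units

1455 units


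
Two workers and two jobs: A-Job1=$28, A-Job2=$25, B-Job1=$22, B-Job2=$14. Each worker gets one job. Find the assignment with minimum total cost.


Option 1: A->1 + B->2 = $28 + $14 = $42
Option 2: A->2 + B->1 = $25 + $22 = $47
Min cost = min($42, $47) = $42

$42


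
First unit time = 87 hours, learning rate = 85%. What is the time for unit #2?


Formula: T_n = T_1 * (learning_rate)^(log2(n)) where learning_rate = rate/100
Doublings = log2(2) = 1
T_n = 87 * 0.85^1
T_n = 87 * 0.85 = 74.0 hours

74.0 hours


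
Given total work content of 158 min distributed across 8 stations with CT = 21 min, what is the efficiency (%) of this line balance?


Formula: Efficiency = Sum of Task Times / (N_stations * CT) * 100
Total station capacity = 8 stations * 21 min = 168 min
Efficiency = 158 / 168 * 100 = 94.0%

94.0%


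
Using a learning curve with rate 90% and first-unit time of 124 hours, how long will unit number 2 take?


Formula: T_n = T_1 * (learning_rate)^(log2(n)) where learning_rate = rate/100
Doublings = log2(2) = 1
T_n = 124 * 0.9^1
T_n = 124 * 0.9 = 111.6 hours

111.6 hours


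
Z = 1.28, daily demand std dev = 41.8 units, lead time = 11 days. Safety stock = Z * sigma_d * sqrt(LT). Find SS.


Formula: SS = z * sigma_d * sqrt(LT)
sqrt(LT) = sqrt(11) = 3.3166
SS = 1.28 * 41.8 * 3.3166
SS = 177.5 units

177.5 units


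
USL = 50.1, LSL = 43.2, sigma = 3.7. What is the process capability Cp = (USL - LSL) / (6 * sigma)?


Cp = (50.1 - 43.2) / (6 * 3.7)

0.31


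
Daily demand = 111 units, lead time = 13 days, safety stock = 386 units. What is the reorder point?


Formula: ROP = (Daily Demand * Lead Time) + Safety Stock
Demand during lead time = 111 * 13 = 1443 units
ROP = 1443 + 386 = 1829 units

1829 units


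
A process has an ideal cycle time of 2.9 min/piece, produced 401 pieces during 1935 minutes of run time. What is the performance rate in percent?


Formula: Performance = (Ideal CT * Total Count) / Run Time * 100
Ideal output time = 2.9 * 401 = 1162.9 min
Performance = 1162.9 / 1935 * 100 = 60.1%

60.1%


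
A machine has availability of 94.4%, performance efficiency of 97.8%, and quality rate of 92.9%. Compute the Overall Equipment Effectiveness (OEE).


Formula: OEE = Availability * Performance * Quality / 10000
A * P = 94.4% * 97.8% / 100 = 92.32%
OEE = 92.32% * 92.9% / 100 = 85.8%

85.8%


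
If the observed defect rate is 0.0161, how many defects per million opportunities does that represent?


DPMO = defect_rate * 1000000 = 0.0161 * 1000000

16100


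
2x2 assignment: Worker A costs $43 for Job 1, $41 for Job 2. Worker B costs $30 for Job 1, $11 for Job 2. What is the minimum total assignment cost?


Option 1: A->1 + B->2 = $43 + $11 = $54
Option 2: A->2 + B->1 = $41 + $30 = $71
Min cost = min($54, $71) = $54

$54


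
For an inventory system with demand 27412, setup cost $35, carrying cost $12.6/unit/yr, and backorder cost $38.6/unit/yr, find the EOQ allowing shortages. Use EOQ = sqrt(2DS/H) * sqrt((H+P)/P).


Formula: EOQ* = sqrt(2DS/H) * sqrt((H+P)/P)
Base EOQ = sqrt(2*27412*35/12.6) = 390.24 units
Correction = sqrt((12.6+38.6)/38.6) = 1.15171
EOQ* = 390.24 * 1.15171 = 449.4 units

449.4 units


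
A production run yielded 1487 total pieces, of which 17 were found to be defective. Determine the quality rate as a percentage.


Formula: Quality Rate = Good Pieces / Total Pieces * 100
Good pieces = 1487 - 17 = 1470
QR = 1470 / 1487 * 100 = 98.9%

98.9%


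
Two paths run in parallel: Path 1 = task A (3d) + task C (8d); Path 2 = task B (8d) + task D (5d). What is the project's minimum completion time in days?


Path 1 = 3 + 8 = 11 days
Path 2 = 8 + 5 = 13 days
Duration = max(11, 13) = 13 days

13 days


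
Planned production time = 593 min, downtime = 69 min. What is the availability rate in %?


Formula: Availability = (Planned Time - Downtime) / Planned Time * 100
Uptime = 593 - 69 = 524 min
Availability = 524 / 593 * 100 = 88.4%

88.4%


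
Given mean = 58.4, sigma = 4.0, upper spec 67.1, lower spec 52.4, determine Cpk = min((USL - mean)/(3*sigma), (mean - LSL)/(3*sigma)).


Cpu = (67.1 - 58.4) / (3 * 4.0) = 0.73
Cpl = (58.4 - 52.4) / (3 * 4.0) = 0.5
Cpk = min(0.73, 0.5) = 0.5

0.5


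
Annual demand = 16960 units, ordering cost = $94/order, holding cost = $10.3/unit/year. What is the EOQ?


Formula: EOQ = sqrt(2 * D * S / H)
Numerator: 2 * 16960 * 94 = 3188480
2DS/H = 3188480 / 10.3 = 309561.2
EOQ = sqrt(309561.2) = 556.4 units

556.4 units


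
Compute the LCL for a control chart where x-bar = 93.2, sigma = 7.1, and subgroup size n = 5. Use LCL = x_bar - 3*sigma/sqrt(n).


LCL = 93.2 - 3 * 7.1 / sqrt(5)

83.67


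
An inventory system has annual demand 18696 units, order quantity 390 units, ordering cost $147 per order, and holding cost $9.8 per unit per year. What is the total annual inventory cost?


TC = 18696/390 * 147 + 390/2 * 9.8

$8957.95


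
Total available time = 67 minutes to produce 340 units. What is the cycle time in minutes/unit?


Formula: CT = Available Time / Number of Units
CT = 67 min / 340 units
CT = 0.2 min/unit

0.2 min/unit


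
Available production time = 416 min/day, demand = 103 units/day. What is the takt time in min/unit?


Formula: Takt Time = Available Production Time / Customer Demand
Takt = 416 min/day / 103 units/day
Takt = 4.04 min/unit

4.04 min/unit


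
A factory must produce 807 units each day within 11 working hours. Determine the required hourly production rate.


Formula: Production Rate = Daily Demand / Available Hours
Rate = 807 units/day / 11 hours/day
Rate = 73.4 units/hour

73.4 units/hour


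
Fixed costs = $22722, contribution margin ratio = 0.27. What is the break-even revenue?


Formula: BER = Fixed Costs / Contribution Margin Ratio
BER = $22722 / 0.27
BER = $84155.56 (to the nearest cent)

$84155.56


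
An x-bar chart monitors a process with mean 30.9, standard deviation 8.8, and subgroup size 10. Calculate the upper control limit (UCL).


UCL = 30.9 + 3 * 8.8 / sqrt(10)

39.25


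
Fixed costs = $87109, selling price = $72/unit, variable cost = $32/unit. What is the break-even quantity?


Formula: BEQ = Fixed Costs / (Price - Variable Cost)
Contribution margin = $72 - $32 = $40/unit
BEQ = ceil($87109 / $40/unit) = ceil(2177.72) = 2178 units

2178 units


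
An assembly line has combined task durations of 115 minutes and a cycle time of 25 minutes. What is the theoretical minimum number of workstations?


Formula: N_min = ceil(Sum of Task Times / Cycle Time)
N_min = ceil(115 min / 25 min) = ceil(4.6)
N_min = 5 stations

5


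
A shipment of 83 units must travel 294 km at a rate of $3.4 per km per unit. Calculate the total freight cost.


TC = dist * cost * units = 294 * 3.4 * 83 = $82966.80

$82966.80


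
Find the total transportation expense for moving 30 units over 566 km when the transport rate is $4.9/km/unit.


TC = dist * cost * units = 566 * 4.9 * 30 = $83202.00

$83202.00


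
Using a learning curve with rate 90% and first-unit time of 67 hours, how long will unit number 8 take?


Formula: T_n = T_1 * (learning_rate)^(log2(n)) where learning_rate = rate/100
Doublings = log2(8) = 3
T_n = 67 * 0.9^3
T_n = 67 * 0.729 = 48.8 hours

48.8 hours


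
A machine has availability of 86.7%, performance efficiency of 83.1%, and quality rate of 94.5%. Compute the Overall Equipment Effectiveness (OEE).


Formula: OEE = Availability * Performance * Quality / 10000
A * P = 86.7% * 83.1% / 100 = 72.05%
OEE = 72.05% * 94.5% / 100 = 68.1%

68.1%


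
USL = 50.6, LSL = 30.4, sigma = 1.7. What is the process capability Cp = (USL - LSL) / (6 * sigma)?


Cp = (50.6 - 30.4) / (6 * 1.7)

1.98


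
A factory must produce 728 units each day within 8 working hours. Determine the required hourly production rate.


Formula: Production Rate = Daily Demand / Available Hours
Rate = 728 units/day / 8 hours/day
Rate = 91.0 units/hour

91.0 units/hour


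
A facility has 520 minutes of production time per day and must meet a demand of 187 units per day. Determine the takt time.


Formula: Takt Time = Available Production Time / Customer Demand
Takt = 520 min/day / 187 units/day
Takt = 2.78 min/unit

2.78 min/unit


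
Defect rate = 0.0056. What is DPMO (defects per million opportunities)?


DPMO = defect_rate * 1000000 = 0.0056 * 1000000

5600


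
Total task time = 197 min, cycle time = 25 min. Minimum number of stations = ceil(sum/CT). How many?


Formula: N_min = ceil(Sum of Task Times / Cycle Time)
N_min = ceil(197 min / 25 min) = ceil(7.88)
N_min = 8 stations

8


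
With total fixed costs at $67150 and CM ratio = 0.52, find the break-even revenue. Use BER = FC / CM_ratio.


Formula: BER = Fixed Costs / Contribution Margin Ratio
BER = $67150 / 0.52
BER = $129134.62 (to the nearest cent)

$129134.62


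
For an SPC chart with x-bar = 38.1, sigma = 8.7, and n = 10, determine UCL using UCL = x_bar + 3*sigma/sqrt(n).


UCL = 38.1 + 3 * 8.7 / sqrt(10)

46.35


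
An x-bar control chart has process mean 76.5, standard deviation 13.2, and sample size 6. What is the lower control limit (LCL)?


LCL = 76.5 - 3 * 13.2 / sqrt(6)

60.33


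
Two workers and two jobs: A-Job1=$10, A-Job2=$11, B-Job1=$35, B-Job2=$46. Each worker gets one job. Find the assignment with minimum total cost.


Option 1: A->1 + B->2 = $10 + $46 = $56
Option 2: A->2 + B->1 = $11 + $35 = $46
Min cost = min($56, $46) = $46

$46


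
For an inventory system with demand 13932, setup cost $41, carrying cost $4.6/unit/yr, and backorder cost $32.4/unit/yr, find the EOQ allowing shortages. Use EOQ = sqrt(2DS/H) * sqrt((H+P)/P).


Formula: EOQ* = sqrt(2DS/H) * sqrt((H+P)/P)
Base EOQ = sqrt(2*13932*41/4.6) = 498.35 units
Correction = sqrt((4.6+32.4)/32.4) = 1.06863
EOQ* = 498.35 * 1.06863 = 532.6 units

532.6 units


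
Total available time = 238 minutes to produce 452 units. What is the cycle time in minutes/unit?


Formula: CT = Available Time / Number of Units
CT = 238 min / 452 units
CT = 0.53 min/unit

0.53 min/unit


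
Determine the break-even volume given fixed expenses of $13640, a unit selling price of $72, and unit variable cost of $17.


Formula: BEQ = Fixed Costs / (Price - Variable Cost)
Contribution margin = $72 - $17 = $55/unit
BEQ = ceil($13640 / $55/unit) = ceil(248.0) = 248 units

248 units


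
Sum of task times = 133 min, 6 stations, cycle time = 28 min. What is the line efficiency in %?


Formula: Efficiency = Sum of Task Times / (N_stations * CT) * 100
Total station capacity = 6 stations * 28 min = 168 min
Efficiency = 133 / 168 * 100 = 79.2%

79.2%


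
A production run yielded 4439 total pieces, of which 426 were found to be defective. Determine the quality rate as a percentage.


Formula: Quality Rate = Good Pieces / Total Pieces * 100
Good pieces = 4439 - 426 = 4013
QR = 4013 / 4439 * 100 = 90.4%

90.4%


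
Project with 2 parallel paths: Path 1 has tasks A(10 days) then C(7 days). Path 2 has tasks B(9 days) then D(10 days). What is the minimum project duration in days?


Path 1 = 10 + 7 = 17 days
Path 2 = 9 + 10 = 19 days
Duration = max(17, 19) = 19 days

19 days


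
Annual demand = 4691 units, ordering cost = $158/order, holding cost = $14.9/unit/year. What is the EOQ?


Formula: EOQ = sqrt(2 * D * S / H)
Numerator: 2 * 4691 * 158 = 1482356
2DS/H = 1482356 / 14.9 = 99487.0
EOQ = sqrt(99487.0) = 315.4 units

315.4 units


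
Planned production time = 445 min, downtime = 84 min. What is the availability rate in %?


Formula: Availability = (Planned Time - Downtime) / Planned Time * 100
Uptime = 445 - 84 = 361 min
Availability = 361 / 445 * 100 = 81.1%

81.1%


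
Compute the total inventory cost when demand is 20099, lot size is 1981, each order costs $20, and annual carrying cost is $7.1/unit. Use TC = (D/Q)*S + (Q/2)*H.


TC = 20099/1981 * 20 + 1981/2 * 7.1

$7235.47


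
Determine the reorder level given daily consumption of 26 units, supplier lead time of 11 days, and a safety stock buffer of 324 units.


Formula: ROP = (Daily Demand * Lead Time) + Safety Stock
Demand during lead time = 26 * 11 = 286 units
ROP = 286 + 324 = 610 units

610 units


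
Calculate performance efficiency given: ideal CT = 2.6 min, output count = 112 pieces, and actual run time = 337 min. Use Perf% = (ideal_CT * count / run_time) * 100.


Formula: Performance = (Ideal CT * Total Count) / Run Time * 100
Ideal output time = 2.6 * 112 = 291.2 min
Performance = 291.2 / 337 * 100 = 86.4%

86.4%


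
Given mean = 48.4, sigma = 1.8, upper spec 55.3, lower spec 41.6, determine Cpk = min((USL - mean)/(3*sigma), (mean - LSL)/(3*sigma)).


Cpu = (55.3 - 48.4) / (3 * 1.8) = 1.28
Cpl = (48.4 - 41.6) / (3 * 1.8) = 1.26
Cpk = min(1.28, 1.26) = 1.26

1.26


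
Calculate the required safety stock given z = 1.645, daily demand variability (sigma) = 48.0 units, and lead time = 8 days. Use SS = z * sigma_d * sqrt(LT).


Formula: SS = z * sigma_d * sqrt(LT)
sqrt(LT) = sqrt(8) = 2.8284
SS = 1.645 * 48.0 * 2.8284
SS = 223.3 units

223.3 units


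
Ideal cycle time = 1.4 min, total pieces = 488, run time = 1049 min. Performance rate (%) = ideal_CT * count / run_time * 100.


Formula: Performance = (Ideal CT * Total Count) / Run Time * 100
Ideal output time = 1.4 * 488 = 683.2 min
Performance = 683.2 / 1049 * 100 = 65.1%

65.1%


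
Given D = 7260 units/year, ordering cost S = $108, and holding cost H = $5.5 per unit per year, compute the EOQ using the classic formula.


Formula: EOQ = sqrt(2 * D * S / H)
Numerator: 2 * 7260 * 108 = 1568160
2DS/H = 1568160 / 5.5 = 285120.0
EOQ = sqrt(285120.0) = 534.0 units

534.0 units


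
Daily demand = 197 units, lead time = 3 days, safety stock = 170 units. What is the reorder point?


Formula: ROP = (Daily Demand * Lead Time) + Safety Stock
Demand during lead time = 197 * 3 = 591 units
ROP = 591 + 170 = 761 units

761 units


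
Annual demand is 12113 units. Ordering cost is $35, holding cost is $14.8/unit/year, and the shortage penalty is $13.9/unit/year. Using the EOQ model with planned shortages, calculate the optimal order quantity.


Formula: EOQ* = sqrt(2DS/H) * sqrt((H+P)/P)
Base EOQ = sqrt(2*12113*35/14.8) = 239.36 units
Correction = sqrt((14.8+13.9)/13.9) = 1.43692
EOQ* = 239.36 * 1.43692 = 343.9 units

343.9 units


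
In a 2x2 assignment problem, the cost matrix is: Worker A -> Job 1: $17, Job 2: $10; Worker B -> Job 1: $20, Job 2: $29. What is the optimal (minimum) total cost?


Option 1: A->1 + B->2 = $17 + $29 = $46
Option 2: A->2 + B->1 = $10 + $20 = $30
Min cost = min($46, $30) = $30

$30


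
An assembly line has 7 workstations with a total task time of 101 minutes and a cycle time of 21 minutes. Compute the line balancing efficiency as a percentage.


Formula: Efficiency = Sum of Task Times / (N_stations * CT) * 100
Total station capacity = 7 stations * 21 min = 147 min
Efficiency = 101 / 147 * 100 = 68.7%

68.7%


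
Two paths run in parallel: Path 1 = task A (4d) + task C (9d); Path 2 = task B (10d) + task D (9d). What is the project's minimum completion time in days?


Path 1 = 4 + 9 = 13 days
Path 2 = 10 + 9 = 19 days
Duration = max(13, 19) = 19 days

19 days


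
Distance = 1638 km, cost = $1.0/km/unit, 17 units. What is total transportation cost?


TC = dist * cost * units = 1638 * 1.0 * 17 = $27846.00

$27846.00


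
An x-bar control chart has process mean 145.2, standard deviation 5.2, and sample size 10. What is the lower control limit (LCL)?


LCL = 145.2 - 3 * 5.2 / sqrt(10)

140.27


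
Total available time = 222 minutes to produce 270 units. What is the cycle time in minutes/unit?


Formula: CT = Available Time / Number of Units
CT = 222 min / 270 units
CT = 0.82 min/unit

0.82 min/unit


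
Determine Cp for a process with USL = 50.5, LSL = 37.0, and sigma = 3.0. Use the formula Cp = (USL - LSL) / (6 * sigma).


Cp = (50.5 - 37.0) / (6 * 3.0)

0.75


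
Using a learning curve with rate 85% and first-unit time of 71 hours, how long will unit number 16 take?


Formula: T_n = T_1 * (learning_rate)^(log2(n)) where learning_rate = rate/100
Doublings = log2(16) = 4
T_n = 71 * 0.85^4
T_n = 71 * 0.522 = 37.1 hours

37.1 hours


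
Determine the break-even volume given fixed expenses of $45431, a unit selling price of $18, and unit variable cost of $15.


Formula: BEQ = Fixed Costs / (Price - Variable Cost)
Contribution margin = $18 - $15 = $3/unit
BEQ = ceil($45431 / $3/unit) = ceil(15143.67) = 15144 units

15144 units


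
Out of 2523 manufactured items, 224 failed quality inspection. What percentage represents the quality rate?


Formula: Quality Rate = Good Pieces / Total Pieces * 100
Good pieces = 2523 - 224 = 2299
QR = 2299 / 2523 * 100 = 91.1%

91.1%


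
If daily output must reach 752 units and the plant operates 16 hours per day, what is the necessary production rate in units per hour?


Formula: Production Rate = Daily Demand / Available Hours
Rate = 752 units/day / 16 hours/day
Rate = 47.0 units/hour

47.0 units/hour


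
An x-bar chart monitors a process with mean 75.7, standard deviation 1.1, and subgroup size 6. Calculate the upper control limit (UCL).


UCL = 75.7 + 3 * 1.1 / sqrt(6)

77.05


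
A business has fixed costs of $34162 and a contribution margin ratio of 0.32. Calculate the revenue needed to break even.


Formula: BER = Fixed Costs / Contribution Margin Ratio
BER = $34162 / 0.32
BER = $106756.25 (to the nearest cent)

$106756.25


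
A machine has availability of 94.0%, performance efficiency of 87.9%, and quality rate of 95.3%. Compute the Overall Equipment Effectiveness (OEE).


Formula: OEE = Availability * Performance * Quality / 10000
A * P = 94.0% * 87.9% / 100 = 82.63%
OEE = 82.63% * 95.3% / 100 = 78.7%

78.7%


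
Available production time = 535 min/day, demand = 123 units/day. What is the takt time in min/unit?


Formula: Takt Time = Available Production Time / Customer Demand
Takt = 535 min/day / 123 units/day
Takt = 4.35 min/unit

4.35 min/unit


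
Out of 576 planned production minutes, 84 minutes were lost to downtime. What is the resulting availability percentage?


Formula: Availability = (Planned Time - Downtime) / Planned Time * 100
Uptime = 576 - 84 = 492 min
Availability = 492 / 576 * 100 = 85.4%

85.4%


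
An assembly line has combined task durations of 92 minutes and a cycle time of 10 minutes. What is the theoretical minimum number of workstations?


Formula: N_min = ceil(Sum of Task Times / Cycle Time)
N_min = ceil(92 min / 10 min) = ceil(9.2)
N_min = 10 stations

10


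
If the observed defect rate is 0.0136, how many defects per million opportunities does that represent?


DPMO = defect_rate * 1000000 = 0.0136 * 1000000

13600


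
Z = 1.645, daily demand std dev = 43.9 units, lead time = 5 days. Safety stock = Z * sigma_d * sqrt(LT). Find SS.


Formula: SS = z * sigma_d * sqrt(LT)
sqrt(LT) = sqrt(5) = 2.2361
SS = 1.645 * 43.9 * 2.2361
SS = 161.5 units

161.5 units


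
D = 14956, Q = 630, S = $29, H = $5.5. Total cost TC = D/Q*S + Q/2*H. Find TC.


TC = 14956/630 * 29 + 630/2 * 5.5

$2420.95


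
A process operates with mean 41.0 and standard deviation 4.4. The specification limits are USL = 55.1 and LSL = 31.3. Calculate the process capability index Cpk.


Cpu = (55.1 - 41.0) / (3 * 4.4) = 1.07
Cpl = (41.0 - 31.3) / (3 * 4.4) = 0.73
Cpk = min(1.07, 0.73) = 0.73

0.73


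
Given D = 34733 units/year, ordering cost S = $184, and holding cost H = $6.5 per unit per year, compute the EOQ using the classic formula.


Formula: EOQ = sqrt(2 * D * S / H)
Numerator: 2 * 34733 * 184 = 12781744
2DS/H = 12781744 / 6.5 = 1966422.2
EOQ = sqrt(1966422.2) = 1402.3 units

1402.3 units


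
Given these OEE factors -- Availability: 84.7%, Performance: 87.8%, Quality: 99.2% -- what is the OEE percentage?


Formula: OEE = Availability * Performance * Quality / 10000
A * P = 84.7% * 87.8% / 100 = 74.37%
OEE = 74.37% * 99.2% / 100 = 73.8%

73.8%


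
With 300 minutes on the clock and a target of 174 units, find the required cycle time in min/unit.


Formula: CT = Available Time / Number of Units
CT = 300 min / 174 units
CT = 1.72 min/unit

1.72 min/unit


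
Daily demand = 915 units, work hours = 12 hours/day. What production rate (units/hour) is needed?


Formula: Production Rate = Daily Demand / Available Hours
Rate = 915 units/day / 12 hours/day
Rate = 76.3 units/hour

76.3 units/hour


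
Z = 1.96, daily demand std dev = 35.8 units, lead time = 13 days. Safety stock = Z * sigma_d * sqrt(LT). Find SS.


Formula: SS = z * sigma_d * sqrt(LT)
sqrt(LT) = sqrt(13) = 3.6056
SS = 1.96 * 35.8 * 3.6056
SS = 253.0 units

253.0 units


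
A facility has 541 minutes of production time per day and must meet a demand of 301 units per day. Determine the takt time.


Formula: Takt Time = Available Production Time / Customer Demand
Takt = 541 min/day / 301 units/day
Takt = 1.8 min/unit

1.8 min/unit


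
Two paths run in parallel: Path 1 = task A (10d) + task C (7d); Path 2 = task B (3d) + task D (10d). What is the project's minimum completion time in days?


Path 1 = 10 + 7 = 17 days
Path 2 = 3 + 10 = 13 days
Duration = max(17, 13) = 17 days

17 days


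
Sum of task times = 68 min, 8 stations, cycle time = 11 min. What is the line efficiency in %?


Formula: Efficiency = Sum of Task Times / (N_stations * CT) * 100
Total station capacity = 8 stations * 11 min = 88 min
Efficiency = 68 / 88 * 100 = 77.3%

77.3%


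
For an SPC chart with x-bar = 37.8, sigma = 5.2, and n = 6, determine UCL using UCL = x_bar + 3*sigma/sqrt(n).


UCL = 37.8 + 3 * 5.2 / sqrt(6)

44.17


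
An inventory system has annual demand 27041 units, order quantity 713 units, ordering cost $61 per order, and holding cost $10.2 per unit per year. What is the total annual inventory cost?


TC = 27041/713 * 61 + 713/2 * 10.2

$5949.77


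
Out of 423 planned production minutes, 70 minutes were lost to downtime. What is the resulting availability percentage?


Formula: Availability = (Planned Time - Downtime) / Planned Time * 100
Uptime = 423 - 70 = 353 min
Availability = 353 / 423 * 100 = 83.5%

83.5%


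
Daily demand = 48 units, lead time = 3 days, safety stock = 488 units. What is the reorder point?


Formula: ROP = (Daily Demand * Lead Time) + Safety Stock
Demand during lead time = 48 * 3 = 144 units
ROP = 144 + 488 = 632 units

632 units


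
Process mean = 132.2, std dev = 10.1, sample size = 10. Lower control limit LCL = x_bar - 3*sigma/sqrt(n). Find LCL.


LCL = 132.2 - 3 * 10.1 / sqrt(10)

122.62


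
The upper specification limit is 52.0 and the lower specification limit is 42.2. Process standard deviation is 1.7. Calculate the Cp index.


Cp = (52.0 - 42.2) / (6 * 1.7)

0.96


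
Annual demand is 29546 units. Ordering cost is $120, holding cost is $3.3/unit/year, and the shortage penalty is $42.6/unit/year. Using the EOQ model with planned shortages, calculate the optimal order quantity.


Formula: EOQ* = sqrt(2DS/H) * sqrt((H+P)/P)
Base EOQ = sqrt(2*29546*120/3.3) = 1465.88 units
Correction = sqrt((3.3+42.6)/42.6) = 1.03801
EOQ* = 1465.88 * 1.03801 = 1521.6 units

1521.6 units


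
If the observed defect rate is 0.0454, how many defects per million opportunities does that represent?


DPMO = defect_rate * 1000000 = 0.0454 * 1000000

45400


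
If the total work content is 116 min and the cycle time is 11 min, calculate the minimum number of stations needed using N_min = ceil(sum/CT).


Formula: N_min = ceil(Sum of Task Times / Cycle Time)
N_min = ceil(116 min / 11 min) = ceil(10.5455)
N_min = 11 stations

11


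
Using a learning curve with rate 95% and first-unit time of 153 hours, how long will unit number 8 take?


Formula: T_n = T_1 * (learning_rate)^(log2(n)) where learning_rate = rate/100
Doublings = log2(8) = 3
T_n = 153 * 0.95^3
T_n = 153 * 0.8574 = 131.2 hours

131.2 hours


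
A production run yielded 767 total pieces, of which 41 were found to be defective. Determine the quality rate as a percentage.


Formula: Quality Rate = Good Pieces / Total Pieces * 100
Good pieces = 767 - 41 = 726
QR = 726 / 767 * 100 = 94.7%

94.7%


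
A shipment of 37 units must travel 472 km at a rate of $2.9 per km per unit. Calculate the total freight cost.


TC = dist * cost * units = 472 * 2.9 * 37 = $50645.60

$50645.60


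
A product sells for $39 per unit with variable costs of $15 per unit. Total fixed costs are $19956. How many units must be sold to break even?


Formula: BEQ = Fixed Costs / (Price - Variable Cost)
Contribution margin = $39 - $15 = $24/unit
BEQ = ceil($19956 / $24/unit) = ceil(831.5) = 832 units

832 units


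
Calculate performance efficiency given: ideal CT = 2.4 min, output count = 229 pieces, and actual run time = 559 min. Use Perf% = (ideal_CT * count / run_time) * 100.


Formula: Performance = (Ideal CT * Total Count) / Run Time * 100
Ideal output time = 2.4 * 229 = 549.6 min
Performance = 549.6 / 559 * 100 = 98.3%

98.3%


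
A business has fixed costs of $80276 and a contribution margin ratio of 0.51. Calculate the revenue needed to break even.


Formula: BER = Fixed Costs / Contribution Margin Ratio
BER = $80276 / 0.51
BER = $157403.92 (to the nearest cent)

$157403.92


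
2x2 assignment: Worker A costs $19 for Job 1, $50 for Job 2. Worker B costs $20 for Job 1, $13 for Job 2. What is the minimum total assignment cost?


Option 1: A->1 + B->2 = $19 + $13 = $32
Option 2: A->2 + B->1 = $50 + $20 = $70
Min cost = min($32, $70) = $32

$32


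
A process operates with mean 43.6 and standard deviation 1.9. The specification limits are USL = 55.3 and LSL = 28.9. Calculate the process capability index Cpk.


Cpu = (55.3 - 43.6) / (3 * 1.9) = 2.05
Cpl = (43.6 - 28.9) / (3 * 1.9) = 2.58
Cpk = min(2.05, 2.58) = 2.05

2.05


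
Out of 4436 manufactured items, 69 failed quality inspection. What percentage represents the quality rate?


Formula: Quality Rate = Good Pieces / Total Pieces * 100
Good pieces = 4436 - 69 = 4367
QR = 4367 / 4436 * 100 = 98.4%

98.4%


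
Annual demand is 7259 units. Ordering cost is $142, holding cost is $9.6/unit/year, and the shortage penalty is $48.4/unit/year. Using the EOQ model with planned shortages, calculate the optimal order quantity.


Formula: EOQ* = sqrt(2DS/H) * sqrt((H+P)/P)
Base EOQ = sqrt(2*7259*142/9.6) = 463.41 units
Correction = sqrt((9.6+48.4)/48.4) = 1.09469
EOQ* = 463.41 * 1.09469 = 507.3 units

507.3 units


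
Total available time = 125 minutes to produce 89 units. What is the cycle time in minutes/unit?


Formula: CT = Available Time / Number of Units
CT = 125 min / 89 units
CT = 1.4 min/unit

1.4 min/unit


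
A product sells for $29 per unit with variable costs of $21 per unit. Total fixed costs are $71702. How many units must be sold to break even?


Formula: BEQ = Fixed Costs / (Price - Variable Cost)
Contribution margin = $29 - $21 = $8/unit
BEQ = ceil($71702 / $8/unit) = ceil(8962.75) = 8963 units

8963 units


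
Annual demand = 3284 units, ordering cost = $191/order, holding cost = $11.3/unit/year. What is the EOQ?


Formula: EOQ = sqrt(2 * D * S / H)
Numerator: 2 * 3284 * 191 = 1254488
2DS/H = 1254488 / 11.3 = 111016.6
EOQ = sqrt(111016.6) = 333.2 units

333.2 units


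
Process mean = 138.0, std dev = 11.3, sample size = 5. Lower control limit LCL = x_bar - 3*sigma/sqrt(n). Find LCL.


LCL = 138.0 - 3 * 11.3 / sqrt(5)

122.84


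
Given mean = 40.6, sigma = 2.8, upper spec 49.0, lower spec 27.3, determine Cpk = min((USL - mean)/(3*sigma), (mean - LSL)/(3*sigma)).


Cpu = (49.0 - 40.6) / (3 * 2.8) = 1.0
Cpl = (40.6 - 27.3) / (3 * 2.8) = 1.58
Cpk = min(1.0, 1.58) = 1.0

1.0


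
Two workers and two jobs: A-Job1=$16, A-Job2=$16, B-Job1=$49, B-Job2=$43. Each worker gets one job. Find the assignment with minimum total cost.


Option 1: A->1 + B->2 = $16 + $43 = $59
Option 2: A->2 + B->1 = $16 + $49 = $65
Min cost = min($59, $65) = $59

$59


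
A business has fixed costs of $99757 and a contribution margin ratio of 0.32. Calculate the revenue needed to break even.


Formula: BER = Fixed Costs / Contribution Margin Ratio
BER = $99757 / 0.32
BER = $311740.63 (to the nearest cent)

$311740.63


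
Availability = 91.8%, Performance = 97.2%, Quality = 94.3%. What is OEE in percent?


Formula: OEE = Availability * Performance * Quality / 10000
A * P = 91.8% * 97.2% / 100 = 89.23%
OEE = 89.23% * 94.3% / 100 = 84.1%

84.1%


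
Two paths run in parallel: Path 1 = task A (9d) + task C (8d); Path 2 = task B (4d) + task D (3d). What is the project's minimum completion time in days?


Path 1 = 9 + 8 = 17 days
Path 2 = 4 + 3 = 7 days
Duration = max(17, 7) = 17 days

17 days


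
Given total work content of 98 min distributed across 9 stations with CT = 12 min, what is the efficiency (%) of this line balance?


Formula: Efficiency = Sum of Task Times / (N_stations * CT) * 100
Total station capacity = 9 stations * 12 min = 108 min
Efficiency = 98 / 108 * 100 = 90.7%

90.7%


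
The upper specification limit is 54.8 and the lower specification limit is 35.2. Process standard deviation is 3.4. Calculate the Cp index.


Cp = (54.8 - 35.2) / (6 * 3.4)

0.96


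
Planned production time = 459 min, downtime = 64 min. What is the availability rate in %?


Formula: Availability = (Planned Time - Downtime) / Planned Time * 100
Uptime = 459 - 64 = 395 min
Availability = 395 / 459 * 100 = 86.1%

86.1%


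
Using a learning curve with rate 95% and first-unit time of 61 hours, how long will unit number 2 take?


Formula: T_n = T_1 * (learning_rate)^(log2(n)) where learning_rate = rate/100
Doublings = log2(2) = 1
T_n = 61 * 0.95^1
T_n = 61 * 0.95 = 58.0 hours

58.0 hours


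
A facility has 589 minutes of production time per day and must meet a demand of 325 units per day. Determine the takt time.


Formula: Takt Time = Available Production Time / Customer Demand
Takt = 589 min/day / 325 units/day
Takt = 1.81 min/unit

1.81 min/unit


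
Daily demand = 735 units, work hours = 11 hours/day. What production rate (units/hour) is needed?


Formula: Production Rate = Daily Demand / Available Hours
Rate = 735 units/day / 11 hours/day
Rate = 66.8 units/hour

66.8 units/hour


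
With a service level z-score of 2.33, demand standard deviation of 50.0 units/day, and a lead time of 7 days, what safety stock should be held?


Formula: SS = z * sigma_d * sqrt(LT)
sqrt(LT) = sqrt(7) = 2.6458
SS = 2.33 * 50.0 * 2.6458
SS = 308.2 units

308.2 units


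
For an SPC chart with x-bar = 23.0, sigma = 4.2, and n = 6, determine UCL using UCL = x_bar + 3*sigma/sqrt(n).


UCL = 23.0 + 3 * 4.2 / sqrt(6)

28.14
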